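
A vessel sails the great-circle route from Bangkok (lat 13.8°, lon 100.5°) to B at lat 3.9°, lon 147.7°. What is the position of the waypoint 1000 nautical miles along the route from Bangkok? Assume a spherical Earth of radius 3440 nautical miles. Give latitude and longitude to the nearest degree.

≈ lat 11°, lon 117°

Write both endpoints as unit vectors p₁, p₂ with components (cos φ cos λ, cos φ sin λ, sin φ).
The central angle between the endpoints is δ = arccos(p₁·p₂) ≈ 0.830 rad (47.6°). The total great-circle distance is δ·R ≈ 0.830 × 3440 ≈ 2857 nmi, so the target fraction is f = 1000/2857 ≈ 0.350.
Interpolate at f ≈ 0.350 with slerp weights a = sin((1−f)δ)/sin δ ≈ 0.696, b = sin(fδ)/sin δ ≈ 0.388.
p = a·p₁ + b·p₂ ≈ (-0.451, 0.872, 0.192); φ = arcsin(p_z) ≈ 11.10°, λ = atan2(p_y, p_x) ≈ 117.34°.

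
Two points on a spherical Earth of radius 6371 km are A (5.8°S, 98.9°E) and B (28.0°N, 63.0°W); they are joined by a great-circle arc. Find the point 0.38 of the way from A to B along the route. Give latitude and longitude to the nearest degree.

≈ (39°N, 60°E)

Convert each endpoint to a unit vector on the sphere (x = cos φ cos λ, y = cos φ sin λ, z = sin φ).
The central angle between the endpoints is δ = arccos(p₁·p₂) ≈ 2.652 rad (151.9°).
Interpolate at f = 0.38 with slerp weights a = sin((1−f)δ)/sin δ ≈ 2.120, b = sin(fδ)/sin δ ≈ 1.797.
p = a·p₁ + b·p₂ ≈ (0.394, 0.670, 0.630); φ = arcsin(p_z) ≈ 39.02°, λ = atan2(p_y, p_x) ≈ 59.52°.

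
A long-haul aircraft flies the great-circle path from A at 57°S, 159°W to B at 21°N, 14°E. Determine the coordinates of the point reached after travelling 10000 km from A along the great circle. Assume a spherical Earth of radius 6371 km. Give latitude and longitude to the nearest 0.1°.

≈ 32.4°S, 7.9°E

The haversine formula gives a central angle δ ≈ 2.507 rad (143.6°) between the endpoints. The total great-circle distance is δ·R ≈ 2.507 × 6371 ≈ 15971 km, so the target fraction is f = 10000/15971 ≈ 0.626.
Interpolate at f ≈ 0.626 with slerp weights a = sin((1−f)δ)/sin δ ≈ 1.359, b = sin(fδ)/sin δ ≈ 1.686.
p = a·p₁ + b·p₂ ≈ (0.837, 0.116, -0.536); φ = arcsin(p_z) ≈ -32.38°, λ = atan2(p_y, p_x) ≈ 7.87°.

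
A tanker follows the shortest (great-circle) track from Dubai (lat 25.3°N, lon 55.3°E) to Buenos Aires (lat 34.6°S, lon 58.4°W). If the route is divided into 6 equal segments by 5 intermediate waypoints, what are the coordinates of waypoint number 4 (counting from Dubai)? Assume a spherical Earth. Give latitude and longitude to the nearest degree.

The haversine formula gives a central angle δ ≈ 2.143 rad (122.8°) between the endpoints.
Interpolate at f = 4/6 with slerp weights a = sin((1−f)δ)/sin δ ≈ 0.780, b = sin(fδ)/sin δ ≈ 1.178.
p = a·p₁ + b·p₂ ≈ (0.909, -0.246, -0.336); φ = arcsin(p_z) ≈ -19.61°, λ = atan2(p_y, p_x) ≈ -15.16°.

≈ lat 20°S, lon 15°W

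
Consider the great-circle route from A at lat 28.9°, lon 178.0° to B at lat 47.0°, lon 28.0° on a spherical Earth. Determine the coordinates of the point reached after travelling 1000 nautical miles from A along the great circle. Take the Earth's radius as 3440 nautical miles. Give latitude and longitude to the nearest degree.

Write both endpoints as unit vectors p₁, p₂ with components (cos φ cos λ, cos φ sin λ, sin φ).
The central angle between the endpoints is δ = arccos(p₁·p₂) ≈ 1.735 rad (99.4°). The total great-circle distance is δ·R ≈ 1.735 × 3440 ≈ 5969 nmi, so the target fraction is f = 1000/5969 ≈ 0.168.
Interpolate at f ≈ 0.168 with slerp weights a = sin((1−f)δ)/sin δ ≈ 1.006, b = sin(fδ)/sin δ ≈ 0.291.
p = a·p₁ + b·p₂ ≈ (-0.705, 0.124, 0.698); φ = arcsin(p_z) ≈ 44.30°, λ = atan2(p_y, p_x) ≈ 170.04°.

≈ lat 44°, lon 170°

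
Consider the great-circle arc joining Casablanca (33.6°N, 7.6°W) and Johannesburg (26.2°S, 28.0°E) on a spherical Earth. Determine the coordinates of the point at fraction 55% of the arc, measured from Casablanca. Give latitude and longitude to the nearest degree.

≈ 1°N, 12°E

Write both endpoints as unit vectors p₁, p₂ with components (cos φ cos λ, cos φ sin λ, sin φ).
The central angle between the endpoints is δ = arccos(p₁·p₂) ≈ 1.199 rad (68.7°).
Interpolate at f = 0.55 with slerp weights a = sin((1−f)δ)/sin δ ≈ 0.551, b = sin(fδ)/sin δ ≈ 0.658.
p = a·p₁ + b·p₂ ≈ (0.976, 0.216, 0.015); φ = arcsin(p_z) ≈ 0.85°, λ = atan2(p_y, p_x) ≈ 12.49°.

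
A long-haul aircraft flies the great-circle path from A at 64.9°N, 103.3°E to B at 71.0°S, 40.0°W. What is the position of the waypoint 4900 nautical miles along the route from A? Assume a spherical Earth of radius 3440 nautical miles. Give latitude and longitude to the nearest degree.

Write both endpoints as unit vectors p₁, p₂ with components (cos φ cos λ, cos φ sin λ, sin φ).
The central angle between the endpoints is δ = arccos(p₁·p₂) ≈ 2.884 rad (165.2°). The total great-circle distance is δ·R ≈ 2.884 × 3440 ≈ 9920 nmi, so the target fraction is f = 4900/9920 ≈ 0.494.
Interpolate at f ≈ 0.494 with slerp weights a = sin((1−f)δ)/sin δ ≈ 3.898, b = sin(fδ)/sin δ ≈ 3.881.
p = a·p₁ + b·p₂ ≈ (0.587, 0.797, -0.139); φ = arcsin(p_z) ≈ -7.99°, λ = atan2(p_y, p_x) ≈ 53.62°.

≈ 8°S, 54°E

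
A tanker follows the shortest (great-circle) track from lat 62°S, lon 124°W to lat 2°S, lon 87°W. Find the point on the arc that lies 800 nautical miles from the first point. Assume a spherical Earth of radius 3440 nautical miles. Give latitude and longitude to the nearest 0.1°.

≈ lat 51.1°S, lon 110.0°W

Write both endpoints as unit vectors p₁, p₂ with components (cos φ cos λ, cos φ sin λ, sin φ).
The central angle between the endpoints is δ = arccos(p₁·p₂) ≈ 1.153 rad (66.1°). The total great-circle distance is δ·R ≈ 1.153 × 3440 ≈ 3967 nmi, so the target fraction is f = 800/3967 ≈ 0.202.
Interpolate at f ≈ 0.202 with slerp weights a = sin((1−f)δ)/sin δ ≈ 0.871, b = sin(fδ)/sin δ ≈ 0.252.
p = a·p₁ + b·p₂ ≈ (-0.215, -0.591, -0.778); φ = arcsin(p_z) ≈ -51.05°, λ = atan2(p_y, p_x) ≈ -110.04°.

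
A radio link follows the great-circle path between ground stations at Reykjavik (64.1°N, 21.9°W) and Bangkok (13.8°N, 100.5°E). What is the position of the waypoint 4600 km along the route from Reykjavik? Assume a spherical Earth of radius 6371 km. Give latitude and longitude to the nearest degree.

Convert each endpoint to a unit vector on the sphere (x = cos φ cos λ, y = cos φ sin λ, z = sin φ).
The central angle between the endpoints is δ = arccos(p₁·p₂) ≈ 1.584 rad (90.7°). The total great-circle distance is δ·R ≈ 1.584 × 6371 ≈ 10089 km, so the target fraction is f = 4600/10089 ≈ 0.456.
Interpolate at f ≈ 0.456 with slerp weights a = sin((1−f)δ)/sin δ ≈ 0.759, b = sin(fδ)/sin δ ≈ 0.661.
p = a·p₁ + b·p₂ ≈ (0.191, 0.507, 0.840); φ = arcsin(p_z) ≈ 57.17°, λ = atan2(p_y, p_x) ≈ 69.42°.

≈ 57°N, 69°E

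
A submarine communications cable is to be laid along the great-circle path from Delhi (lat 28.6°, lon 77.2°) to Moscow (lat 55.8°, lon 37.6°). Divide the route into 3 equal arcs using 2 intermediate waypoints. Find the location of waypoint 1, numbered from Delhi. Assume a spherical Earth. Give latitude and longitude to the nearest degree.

≈ lat 39°, lon 68°

Convert each endpoint to a unit vector on the sphere (x = cos φ cos λ, y = cos φ sin λ, z = sin φ).
The central angle between the endpoints is δ = arccos(p₁·p₂) ≈ 0.682 rad (39.1°).
Interpolate at f = 1/3 with slerp weights a = sin((1−f)δ)/sin δ ≈ 0.697, b = sin(fδ)/sin δ ≈ 0.358.
p = a·p₁ + b·p₂ ≈ (0.295, 0.719, 0.629); φ = arcsin(p_z) ≈ 38.99°, λ = atan2(p_y, p_x) ≈ 67.71°.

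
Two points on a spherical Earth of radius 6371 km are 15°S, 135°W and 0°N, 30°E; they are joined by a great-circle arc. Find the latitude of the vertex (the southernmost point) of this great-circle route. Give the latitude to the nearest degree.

≈ 46°S

The great circle lies in the plane with unit normal n̂ = (p₁ × p₂)/|p₁ × p₂|.
Here n̂_z ≈ +0.695; the vertex latitude is φ_max = arccos|n̂_z| ≈ 46.0°.
Check via Clairaut: cos φ_max = |cos φ₁| · sin C = cos(15.0°)·sin(134.0°) ≈ 0.695, again giving ≈ 46.0°.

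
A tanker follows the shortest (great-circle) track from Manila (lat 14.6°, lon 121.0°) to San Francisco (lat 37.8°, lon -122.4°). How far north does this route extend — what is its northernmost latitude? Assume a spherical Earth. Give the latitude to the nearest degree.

The great circle lies in the plane with unit normal n̂ = (p₁ × p₂)/|p₁ × p₂|.
Here n̂_z ≈ +0.696; the vertex latitude is φ_max = arccos|n̂_z| ≈ 45.9°.
Check via Clairaut: cos φ_max = |cos φ₁| · sin C = cos(14.6°)·sin(46.0°) ≈ 0.696, again giving ≈ 45.9°.

≈ 46°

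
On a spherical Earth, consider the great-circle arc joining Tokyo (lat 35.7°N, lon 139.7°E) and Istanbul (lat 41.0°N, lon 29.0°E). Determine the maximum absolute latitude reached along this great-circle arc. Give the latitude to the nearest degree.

≈ 54°N

The great circle lies in the plane with unit normal n̂ = (p₁ × p₂)/|p₁ × p₂|.
Here n̂_z ≈ -0.581; the vertex latitude is φ_max = arccos|n̂_z| ≈ 54.5°.
Check via Clairaut: cos φ_max = |cos φ₁| · sin C = cos(35.7°)·sin(45.7°) ≈ 0.581, again giving ≈ 54.5°.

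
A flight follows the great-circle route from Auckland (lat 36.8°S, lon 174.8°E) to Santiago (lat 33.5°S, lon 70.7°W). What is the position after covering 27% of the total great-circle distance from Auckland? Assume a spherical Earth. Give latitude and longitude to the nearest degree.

≈ lat 49°S, lon 158°W

Write both endpoints as unit vectors p₁, p₂ with components (cos φ cos λ, cos φ sin λ, sin φ).
The central angle between the endpoints is δ = arccos(p₁·p₂) ≈ 1.517 rad (86.9°).
Interpolate at f = 0.27 with slerp weights a = sin((1−f)δ)/sin δ ≈ 0.896, b = sin(fδ)/sin δ ≈ 0.399.
p = a·p₁ + b·p₂ ≈ (-0.604, -0.249, -0.757); φ = arcsin(p_z) ≈ -49.18°, λ = atan2(p_y, p_x) ≈ -157.62°.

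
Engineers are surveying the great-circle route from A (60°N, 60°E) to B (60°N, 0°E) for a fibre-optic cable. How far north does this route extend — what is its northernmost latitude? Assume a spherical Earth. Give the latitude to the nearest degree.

≈ 63°N

The great circle lies in the plane with unit normal n̂ = (p₁ × p₂)/|p₁ × p₂|.
Here n̂_z ≈ -0.447; the vertex latitude is φ_max = arccos|n̂_z| ≈ 63.4°.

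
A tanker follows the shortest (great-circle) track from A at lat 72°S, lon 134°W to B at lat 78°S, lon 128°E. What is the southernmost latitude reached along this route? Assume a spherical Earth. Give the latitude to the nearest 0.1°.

The great circle lies in the plane with unit normal n̂ = (p₁ × p₂)/|p₁ × p₂|.
Here n̂_z ≈ -0.164; the vertex latitude is φ_max = arccos|n̂_z| ≈ 80.6°.

≈ 80.6°S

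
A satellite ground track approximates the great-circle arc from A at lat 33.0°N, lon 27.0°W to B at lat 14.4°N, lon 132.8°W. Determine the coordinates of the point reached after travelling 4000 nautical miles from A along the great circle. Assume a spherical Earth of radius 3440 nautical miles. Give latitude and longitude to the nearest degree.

≈ lat 29°N, lon 107°W

Write both endpoints as unit vectors p₁, p₂ with components (cos φ cos λ, cos φ sin λ, sin φ).
The central angle between the endpoints is δ = arccos(p₁·p₂) ≈ 1.657 rad (94.9°). The total great-circle distance is δ·R ≈ 1.657 × 3440 ≈ 5699 nmi, so the target fraction is f = 4000/5699 ≈ 0.702.
Interpolate at f ≈ 0.702 with slerp weights a = sin((1−f)δ)/sin δ ≈ 0.476, b = sin(fδ)/sin δ ≈ 0.921.
p = a·p₁ + b·p₂ ≈ (-0.251, -0.836, 0.488); φ = arcsin(p_z) ≈ 29.22°, λ = atan2(p_y, p_x) ≈ -106.70°.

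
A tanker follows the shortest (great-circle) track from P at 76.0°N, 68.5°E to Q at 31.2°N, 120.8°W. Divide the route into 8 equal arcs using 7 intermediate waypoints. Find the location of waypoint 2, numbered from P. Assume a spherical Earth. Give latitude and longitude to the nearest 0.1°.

Write both endpoints as unit vectors p₁, p₂ with components (cos φ cos λ, cos φ sin λ, sin φ).
The central angle between the endpoints is δ = arccos(p₁·p₂) ≈ 1.268 rad (72.6°).
Interpolate at f = 2/8 with slerp weights a = sin((1−f)δ)/sin δ ≈ 0.853, b = sin(fδ)/sin δ ≈ 0.327.
p = a·p₁ + b·p₂ ≈ (-0.067, -0.048, 0.997); φ = arcsin(p_z) ≈ 85.25°, λ = atan2(p_y, p_x) ≈ -144.56°.

≈ 85.3°N, 144.6°W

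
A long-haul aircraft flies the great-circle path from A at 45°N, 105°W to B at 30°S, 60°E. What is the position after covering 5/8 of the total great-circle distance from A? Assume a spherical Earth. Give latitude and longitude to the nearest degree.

Convert each endpoint to a unit vector on the sphere (x = cos φ cos λ, y = cos φ sin λ, z = sin φ).
The central angle between the endpoints is δ = arccos(p₁·p₂) ≈ 2.809 rad (160.9°).
Interpolate at f = 5/8 with slerp weights a = sin((1−f)δ)/sin δ ≈ 2.658, b = sin(fδ)/sin δ ≈ 3.007.
p = a·p₁ + b·p₂ ≈ (0.816, 0.440, 0.376); φ = arcsin(p_z) ≈ 22.10°, λ = atan2(p_y, p_x) ≈ 28.33°.

≈ 22°N, 28°E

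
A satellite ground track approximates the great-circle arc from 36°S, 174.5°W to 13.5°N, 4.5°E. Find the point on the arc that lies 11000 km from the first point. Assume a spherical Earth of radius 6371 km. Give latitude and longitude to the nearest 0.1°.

≈ 45.0°S, 2.0°E

Convert each endpoint to a unit vector on the sphere (x = cos φ cos λ, y = cos φ sin λ, z = sin φ).
The central angle between the endpoints is δ = arccos(p₁·p₂) ≈ 2.749 rad (157.5°). The total great-circle distance is δ·R ≈ 2.749 × 6371 ≈ 17511 km, so the target fraction is f = 11000/17511 ≈ 0.628.
Interpolate at f ≈ 0.628 with slerp weights a = sin((1−f)δ)/sin δ ≈ 2.228, b = sin(fδ)/sin δ ≈ 2.580.
p = a·p₁ + b·p₂ ≈ (0.707, 0.024, -0.707); φ = arcsin(p_z) ≈ -45.01°, λ = atan2(p_y, p_x) ≈ 1.95°.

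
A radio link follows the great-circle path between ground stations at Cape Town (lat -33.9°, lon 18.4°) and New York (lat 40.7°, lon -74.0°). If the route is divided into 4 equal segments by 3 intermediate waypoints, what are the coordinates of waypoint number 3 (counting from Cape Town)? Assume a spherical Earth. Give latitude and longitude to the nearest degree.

≈ lat 25°, lon -46°

Write both endpoints as unit vectors p₁, p₂ with components (cos φ cos λ, cos φ sin λ, sin φ).
The central angle between the endpoints is δ = arccos(p₁·p₂) ≈ 1.971 rad (113.0°).
Interpolate at f = 3/4 with slerp weights a = sin((1−f)δ)/sin δ ≈ 0.514, b = sin(fδ)/sin δ ≈ 1.081.
p = a·p₁ + b·p₂ ≈ (0.631, -0.653, 0.419); φ = arcsin(p_z) ≈ 24.75°, λ = atan2(p_y, p_x) ≈ -46.02°.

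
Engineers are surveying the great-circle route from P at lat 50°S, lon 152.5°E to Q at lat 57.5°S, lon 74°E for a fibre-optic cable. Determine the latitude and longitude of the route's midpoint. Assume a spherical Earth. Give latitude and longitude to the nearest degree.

≈ lat 60°S, lon 117°E

Convert each endpoint to a unit vector on the sphere (x = cos φ cos λ, y = cos φ sin λ, z = sin φ).
The central angle between the endpoints is δ = arccos(p₁·p₂) ≈ 0.774 rad (44.4°).
Interpolate at f = 1/2 with slerp weights a = sin((1−f)δ)/sin δ ≈ 0.540, b = sin(fδ)/sin δ ≈ 0.540.
p = a·p₁ + b·p₂ ≈ (-0.228, 0.439, -0.869); φ = arcsin(p_z) ≈ -60.35°, λ = atan2(p_y, p_x) ≈ 117.43°.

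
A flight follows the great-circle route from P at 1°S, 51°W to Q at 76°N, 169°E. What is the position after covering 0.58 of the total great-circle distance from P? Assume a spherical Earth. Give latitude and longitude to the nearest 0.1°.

The haversine formula gives a central angle δ ≈ 1.774 rad (101.7°) between the endpoints.
Interpolate at f = 0.58 with slerp weights a = sin((1−f)δ)/sin δ ≈ 0.692, b = sin(fδ)/sin δ ≈ 0.875.
p = a·p₁ + b·p₂ ≈ (0.228, -0.498, 0.837); φ = arcsin(p_z) ≈ 56.81°, λ = atan2(p_y, p_x) ≈ -65.39°.

≈ 56.8°N, 65.4°W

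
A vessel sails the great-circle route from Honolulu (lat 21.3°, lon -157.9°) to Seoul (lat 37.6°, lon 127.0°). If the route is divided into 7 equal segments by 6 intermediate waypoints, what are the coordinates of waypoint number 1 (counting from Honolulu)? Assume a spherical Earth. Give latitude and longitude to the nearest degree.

≈ lat 26°, lon -167°

Convert each endpoint to a unit vector on the sphere (x = cos φ cos λ, y = cos φ sin λ, z = sin φ).
The central angle between the endpoints is δ = arccos(p₁·p₂) ≈ 1.147 rad (65.7°).
Interpolate at f = 1/7 with slerp weights a = sin((1−f)δ)/sin δ ≈ 0.913, b = sin(fδ)/sin δ ≈ 0.179.
p = a·p₁ + b·p₂ ≈ (-0.873, -0.207, 0.441); φ = arcsin(p_z) ≈ 26.16°, λ = atan2(p_y, p_x) ≈ -166.68°.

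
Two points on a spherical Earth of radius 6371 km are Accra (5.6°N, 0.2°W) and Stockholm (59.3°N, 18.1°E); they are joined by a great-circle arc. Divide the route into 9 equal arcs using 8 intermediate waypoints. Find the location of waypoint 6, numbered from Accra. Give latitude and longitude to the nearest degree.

≈ 42°N, 9°E

The haversine formula gives a central angle δ ≈ 0.969 rad (55.5°) between the endpoints.
Interpolate at f = 6/9 with slerp weights a = sin((1−f)δ)/sin δ ≈ 0.385, b = sin(fδ)/sin δ ≈ 0.730.
p = a·p₁ + b·p₂ ≈ (0.738, 0.114, 0.665); φ = arcsin(p_z) ≈ 41.72°, λ = atan2(p_y, p_x) ≈ 8.82°.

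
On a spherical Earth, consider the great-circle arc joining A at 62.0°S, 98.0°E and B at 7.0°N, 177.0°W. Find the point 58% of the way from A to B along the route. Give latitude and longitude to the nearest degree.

≈ 28°S, 163°E

Write both endpoints as unit vectors p₁, p₂ with components (cos φ cos λ, cos φ sin λ, sin φ).
The central angle between the endpoints is δ = arccos(p₁·p₂) ≈ 1.638 rad (93.8°).
Interpolate at f = 0.58 with slerp weights a = sin((1−f)δ)/sin δ ≈ 0.636, b = sin(fδ)/sin δ ≈ 0.815.
p = a·p₁ + b·p₂ ≈ (-0.850, 0.253, -0.463); φ = arcsin(p_z) ≈ -27.55°, λ = atan2(p_y, p_x) ≈ 163.39°.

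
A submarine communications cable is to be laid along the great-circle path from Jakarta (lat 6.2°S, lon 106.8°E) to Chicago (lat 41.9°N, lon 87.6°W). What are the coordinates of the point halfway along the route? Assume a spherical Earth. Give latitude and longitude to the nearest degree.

≈ lat 59°N, lon 141°E

Write both endpoints as unit vectors p₁, p₂ with components (cos φ cos λ, cos φ sin λ, sin φ).
The central angle between the endpoints is δ = arccos(p₁·p₂) ≈ 2.480 rad (142.1°).
Interpolate at f = 1/2 with slerp weights a = sin((1−f)δ)/sin δ ≈ 1.539, b = sin(fδ)/sin δ ≈ 1.539.
p = a·p₁ + b·p₂ ≈ (-0.394, 0.320, 0.861); φ = arcsin(p_z) ≈ 59.48°, λ = atan2(p_y, p_x) ≈ 140.92°.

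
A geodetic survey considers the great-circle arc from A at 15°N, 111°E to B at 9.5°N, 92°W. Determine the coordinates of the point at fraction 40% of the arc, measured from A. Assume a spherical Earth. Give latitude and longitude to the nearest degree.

≈ 46°N, 171°E

From cos δ = sin φ₁ sin φ₂ + cos φ₁ cos φ₂ cos Δλ, the central angle is δ ≈ 2.558 rad (146.5°).
Interpolate at f = 0.40 with slerp weights a = sin((1−f)δ)/sin δ ≈ 1.812, b = sin(fδ)/sin δ ≈ 1.548.
p = a·p₁ + b·p₂ ≈ (-0.681, 0.108, 0.725); φ = arcsin(p_z) ≈ 46.43°, λ = atan2(p_y, p_x) ≈ 170.96°.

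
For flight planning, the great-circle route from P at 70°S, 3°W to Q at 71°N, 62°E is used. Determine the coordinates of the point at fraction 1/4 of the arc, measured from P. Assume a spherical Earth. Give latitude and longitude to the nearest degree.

Convert each endpoint to a unit vector on the sphere (x = cos φ cos λ, y = cos φ sin λ, z = sin φ).
The central angle between the endpoints is δ = arccos(p₁·p₂) ≈ 2.571 rad (147.3°).
Interpolate at f = 1/4 with slerp weights a = sin((1−f)δ)/sin δ ≈ 1.734, b = sin(fδ)/sin δ ≈ 1.109.
p = a·p₁ + b·p₂ ≈ (0.762, 0.288, -0.580); φ = arcsin(p_z) ≈ -35.48°, λ = atan2(p_y, p_x) ≈ 20.70°.

≈ 35°S, 21°E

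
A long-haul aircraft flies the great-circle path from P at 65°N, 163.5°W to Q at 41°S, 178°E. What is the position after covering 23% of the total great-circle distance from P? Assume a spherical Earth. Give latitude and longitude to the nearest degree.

≈ 41°N, 171°W

Write both endpoints as unit vectors p₁, p₂ with components (cos φ cos λ, cos φ sin λ, sin φ).
The central angle between the endpoints is δ = arccos(p₁·p₂) ≈ 1.867 rad (107.0°).
Interpolate at f = 0.23 with slerp weights a = sin((1−f)δ)/sin δ ≈ 1.036, b = sin(fδ)/sin δ ≈ 0.435.
p = a·p₁ + b·p₂ ≈ (-0.748, -0.113, 0.654); φ = arcsin(p_z) ≈ 40.82°, λ = atan2(p_y, p_x) ≈ -171.42°.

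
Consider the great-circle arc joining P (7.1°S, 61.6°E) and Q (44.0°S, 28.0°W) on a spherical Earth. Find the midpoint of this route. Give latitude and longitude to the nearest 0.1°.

Write both endpoints as unit vectors p₁, p₂ with components (cos φ cos λ, cos φ sin λ, sin φ).
The central angle between the endpoints is δ = arccos(p₁·p₂) ≈ 1.480 rad (84.8°).
Interpolate at f = 1/2 with slerp weights a = sin((1−f)δ)/sin δ ≈ 0.677, b = sin(fδ)/sin δ ≈ 0.677.
p = a·p₁ + b·p₂ ≈ (0.750, 0.362, -0.554); φ = arcsin(p_z) ≈ -33.64°, λ = atan2(p_y, p_x) ≈ 25.80°.

≈ (33.6°S, 25.8°E)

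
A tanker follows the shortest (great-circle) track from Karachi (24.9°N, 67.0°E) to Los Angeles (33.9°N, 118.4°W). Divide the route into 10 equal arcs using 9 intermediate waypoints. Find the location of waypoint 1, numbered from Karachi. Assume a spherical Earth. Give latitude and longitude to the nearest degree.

Convert each endpoint to a unit vector on the sphere (x = cos φ cos λ, y = cos φ sin λ, z = sin φ).
The central angle between the endpoints is δ = arccos(p₁·p₂) ≈ 2.111 rad (121.0°).
Interpolate at f = 1/10 with slerp weights a = sin((1−f)δ)/sin δ ≈ 1.104, b = sin(fδ)/sin δ ≈ 0.244.
p = a·p₁ + b·p₂ ≈ (0.295, 0.743, 0.601); φ = arcsin(p_z) ≈ 36.94°, λ = atan2(p_y, p_x) ≈ 68.37°.

≈ 37°N, 68°E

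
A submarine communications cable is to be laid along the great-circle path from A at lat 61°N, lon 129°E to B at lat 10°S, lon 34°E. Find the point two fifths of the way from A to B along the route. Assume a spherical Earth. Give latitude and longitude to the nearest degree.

From cos δ = sin φ₁ sin φ₂ + cos φ₁ cos φ₂ cos Δλ, the central angle is δ ≈ 1.766 rad (101.2°).
Interpolate at f = 2/5 with slerp weights a = sin((1−f)δ)/sin δ ≈ 0.889, b = sin(fδ)/sin δ ≈ 0.661.
p = a·p₁ + b·p₂ ≈ (0.269, 0.699, 0.663); φ = arcsin(p_z) ≈ 41.49°, λ = atan2(p_y, p_x) ≈ 68.97°.

≈ lat 41°N, lon 69°E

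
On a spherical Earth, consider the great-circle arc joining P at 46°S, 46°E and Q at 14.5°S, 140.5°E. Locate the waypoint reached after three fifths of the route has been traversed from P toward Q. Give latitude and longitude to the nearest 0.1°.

From cos δ = sin φ₁ sin φ₂ + cos φ₁ cos φ₂ cos Δλ, the central angle is δ ≈ 1.443 rad (82.7°).
Interpolate at f = 3/5 with slerp weights a = sin((1−f)δ)/sin δ ≈ 0.550, b = sin(fδ)/sin δ ≈ 0.768.
p = a·p₁ + b·p₂ ≈ (-0.308, 0.748, -0.588); φ = arcsin(p_z) ≈ -36.02°, λ = atan2(p_y, p_x) ≈ 112.40°.

≈ 36.0°S, 112.4°E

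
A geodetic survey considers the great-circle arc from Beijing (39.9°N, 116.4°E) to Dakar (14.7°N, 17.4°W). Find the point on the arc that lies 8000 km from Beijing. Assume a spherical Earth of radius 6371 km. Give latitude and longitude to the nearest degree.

≈ 43°N, 13°E

Convert each endpoint to a unit vector on the sphere (x = cos φ cos λ, y = cos φ sin λ, z = sin φ).
The central angle between the endpoints is δ = arccos(p₁·p₂) ≈ 1.929 rad (110.5°). The total great-circle distance is δ·R ≈ 1.929 × 6371 ≈ 12291 km, so the target fraction is f = 8000/12291 ≈ 0.651.
Interpolate at f ≈ 0.651 with slerp weights a = sin((1−f)δ)/sin δ ≈ 0.666, b = sin(fδ)/sin δ ≈ 1.015.
p = a·p₁ + b·p₂ ≈ (0.710, 0.164, 0.685); φ = arcsin(p_z) ≈ 43.23°, λ = atan2(p_y, p_x) ≈ 13.01°.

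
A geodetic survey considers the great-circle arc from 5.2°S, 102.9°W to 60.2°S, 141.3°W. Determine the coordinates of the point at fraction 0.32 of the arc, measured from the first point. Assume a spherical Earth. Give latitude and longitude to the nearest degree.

Write both endpoints as unit vectors p₁, p₂ with components (cos φ cos λ, cos φ sin λ, sin φ).
The central angle between the endpoints is δ = arccos(p₁·p₂) ≈ 1.085 rad (62.2°).
Interpolate at f = 0.32 with slerp weights a = sin((1−f)δ)/sin δ ≈ 0.761, b = sin(fδ)/sin δ ≈ 0.385.
p = a·p₁ + b·p₂ ≈ (-0.318, -0.858, -0.403); φ = arcsin(p_z) ≈ -23.76°, λ = atan2(p_y, p_x) ≈ -110.36°.

≈ 24°S, 110°W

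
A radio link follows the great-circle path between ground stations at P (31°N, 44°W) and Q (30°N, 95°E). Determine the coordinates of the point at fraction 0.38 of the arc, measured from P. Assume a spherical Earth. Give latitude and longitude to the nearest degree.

Convert each endpoint to a unit vector on the sphere (x = cos φ cos λ, y = cos φ sin λ, z = sin φ).
The central angle between the endpoints is δ = arccos(p₁·p₂) ≈ 1.878 rad (107.6°).
Interpolate at f = 0.38 with slerp weights a = sin((1−f)δ)/sin δ ≈ 0.964, b = sin(fδ)/sin δ ≈ 0.687.
p = a·p₁ + b·p₂ ≈ (0.542, 0.019, 0.840); φ = arcsin(p_z) ≈ 57.13°, λ = atan2(p_y, p_x) ≈ 1.98°.

≈ (57°N, 2°E)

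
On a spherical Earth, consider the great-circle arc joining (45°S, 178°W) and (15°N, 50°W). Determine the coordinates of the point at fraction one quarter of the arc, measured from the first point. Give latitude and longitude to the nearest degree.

≈ (45°S, 132°W)

The haversine formula gives a central angle δ ≈ 2.219 rad (127.1°) between the endpoints.
Interpolate at f = 1/4 with slerp weights a = sin((1−f)δ)/sin δ ≈ 1.249, b = sin(fδ)/sin δ ≈ 0.661.
p = a·p₁ + b·p₂ ≈ (-0.472, -0.520, -0.712); φ = arcsin(p_z) ≈ -45.40°, λ = atan2(p_y, p_x) ≈ -132.27°.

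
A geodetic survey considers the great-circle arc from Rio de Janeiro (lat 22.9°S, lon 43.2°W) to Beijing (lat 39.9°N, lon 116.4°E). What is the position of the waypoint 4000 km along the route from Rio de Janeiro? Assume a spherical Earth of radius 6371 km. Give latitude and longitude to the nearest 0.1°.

≈ lat 5.5°N, lon 20.6°W

Convert each endpoint to a unit vector on the sphere (x = cos φ cos λ, y = cos φ sin λ, z = sin φ).
The central angle between the endpoints is δ = arccos(p₁·p₂) ≈ 2.719 rad (155.8°). The total great-circle distance is δ·R ≈ 2.719 × 6371 ≈ 17322 km, so the target fraction is f = 4000/17322 ≈ 0.231.
Interpolate at f ≈ 0.231 with slerp weights a = sin((1−f)δ)/sin δ ≈ 2.115, b = sin(fδ)/sin δ ≈ 1.432.
p = a·p₁ + b·p₂ ≈ (0.932, -0.350, 0.095); φ = arcsin(p_z) ≈ 5.48°, λ = atan2(p_y, p_x) ≈ -20.58°.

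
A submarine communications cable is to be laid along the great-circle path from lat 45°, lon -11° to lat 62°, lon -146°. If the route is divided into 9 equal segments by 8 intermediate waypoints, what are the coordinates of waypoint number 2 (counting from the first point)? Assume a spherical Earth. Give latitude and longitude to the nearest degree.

≈ lat 59°, lon -21°

Convert each endpoint to a unit vector on the sphere (x = cos φ cos λ, y = cos φ sin λ, z = sin φ).
The central angle between the endpoints is δ = arccos(p₁·p₂) ≈ 1.171 rad (67.1°).
Interpolate at f = 2/9 with slerp weights a = sin((1−f)δ)/sin δ ≈ 0.858, b = sin(fδ)/sin δ ≈ 0.279.
p = a·p₁ + b·p₂ ≈ (0.487, -0.189, 0.853); φ = arcsin(p_z) ≈ 58.54°, λ = atan2(p_y, p_x) ≈ -21.23°.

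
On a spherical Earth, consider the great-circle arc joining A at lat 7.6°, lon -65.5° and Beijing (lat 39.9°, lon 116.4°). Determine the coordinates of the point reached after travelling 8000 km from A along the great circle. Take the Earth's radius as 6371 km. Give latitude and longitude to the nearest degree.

Write both endpoints as unit vectors p₁, p₂ with components (cos φ cos λ, cos φ sin λ, sin φ).
The central angle between the endpoints is δ = arccos(p₁·p₂) ≈ 2.312 rad (132.5°). The total great-circle distance is δ·R ≈ 2.312 × 6371 ≈ 14730 km, so the target fraction is f = 8000/14730 ≈ 0.543.
Interpolate at f ≈ 0.543 with slerp weights a = sin((1−f)δ)/sin δ ≈ 1.180, b = sin(fδ)/sin δ ≈ 1.289.
p = a·p₁ + b·p₂ ≈ (0.045, -0.179, 0.983); φ = arcsin(p_z) ≈ 79.37°, λ = atan2(p_y, p_x) ≈ -75.74°.

≈ lat 79°, lon -76°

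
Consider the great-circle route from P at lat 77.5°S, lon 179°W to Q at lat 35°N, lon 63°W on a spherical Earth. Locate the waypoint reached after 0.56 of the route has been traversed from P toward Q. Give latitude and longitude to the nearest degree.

Write both endpoints as unit vectors p₁, p₂ with components (cos φ cos λ, cos φ sin λ, sin φ).
The central angle between the endpoints is δ = arccos(p₁·p₂) ≈ 2.262 rad (129.6°).
Interpolate at f = 0.56 with slerp weights a = sin((1−f)δ)/sin δ ≈ 1.089, b = sin(fδ)/sin δ ≈ 1.239.
p = a·p₁ + b·p₂ ≈ (0.225, -0.908, -0.353); φ = arcsin(p_z) ≈ -20.66°, λ = atan2(p_y, p_x) ≈ -76.09°.

≈ lat 21°S, lon 76°W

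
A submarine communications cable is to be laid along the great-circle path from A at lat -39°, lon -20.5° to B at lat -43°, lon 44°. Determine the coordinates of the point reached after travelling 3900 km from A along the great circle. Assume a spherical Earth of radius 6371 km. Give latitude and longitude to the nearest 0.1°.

≈ lat -45.7°, lon 26.8°

Convert each endpoint to a unit vector on the sphere (x = cos φ cos λ, y = cos φ sin λ, z = sin φ).
The central angle between the endpoints is δ = arccos(p₁·p₂) ≈ 0.831 rad (47.6°). The total great-circle distance is δ·R ≈ 0.831 × 6371 ≈ 5296 km, so the target fraction is f = 3900/5296 ≈ 0.736.
Interpolate at f ≈ 0.736 with slerp weights a = sin((1−f)δ)/sin δ ≈ 0.294, b = sin(fδ)/sin δ ≈ 0.778.
p = a·p₁ + b·p₂ ≈ (0.623, 0.315, -0.716); φ = arcsin(p_z) ≈ -45.70°, λ = atan2(p_y, p_x) ≈ 26.81°.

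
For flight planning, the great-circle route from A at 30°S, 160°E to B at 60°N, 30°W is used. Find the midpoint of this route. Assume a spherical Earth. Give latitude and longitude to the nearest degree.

Convert each endpoint to a unit vector on the sphere (x = cos φ cos λ, y = cos φ sin λ, z = sin φ).
The central angle between the endpoints is δ = arccos(p₁·p₂) ≈ 2.605 rad (149.3°).
Interpolate at f = 1/2 with slerp weights a = sin((1−f)δ)/sin δ ≈ 1.886, b = sin(fδ)/sin δ ≈ 1.886.
p = a·p₁ + b·p₂ ≈ (-0.718, 0.087, 0.690); φ = arcsin(p_z) ≈ 43.66°, λ = atan2(p_y, p_x) ≈ 173.08°.

≈ 44°N, 173°E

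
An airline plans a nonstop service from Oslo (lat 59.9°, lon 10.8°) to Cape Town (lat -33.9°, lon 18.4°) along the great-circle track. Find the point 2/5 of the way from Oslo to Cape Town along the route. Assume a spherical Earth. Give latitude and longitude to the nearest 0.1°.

≈ lat 22.4°, lon 15.0°

Write both endpoints as unit vectors p₁, p₂ with components (cos φ cos λ, cos φ sin λ, sin φ).
The central angle between the endpoints is δ = arccos(p₁·p₂) ≈ 1.641 rad (94.0°).
Interpolate at f = 2/5 with slerp weights a = sin((1−f)δ)/sin δ ≈ 0.835, b = sin(fδ)/sin δ ≈ 0.612.
p = a·p₁ + b·p₂ ≈ (0.893, 0.239, 0.381); φ = arcsin(p_z) ≈ 22.41°, λ = atan2(p_y, p_x) ≈ 14.97°.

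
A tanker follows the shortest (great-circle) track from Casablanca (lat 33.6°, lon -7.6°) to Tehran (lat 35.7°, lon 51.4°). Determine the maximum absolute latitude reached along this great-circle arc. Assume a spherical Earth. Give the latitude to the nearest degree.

The great circle lies in the plane with unit normal n̂ = (p₁ × p₂)/|p₁ × p₂|.
Here n̂_z ≈ +0.782; the vertex latitude is φ_max = arccos|n̂_z| ≈ 38.5°.
Check via Clairaut: cos φ_max = |cos φ₁| · sin C = cos(33.6°)·sin(69.9°) ≈ 0.782, again giving ≈ 38.5°.

≈ 39°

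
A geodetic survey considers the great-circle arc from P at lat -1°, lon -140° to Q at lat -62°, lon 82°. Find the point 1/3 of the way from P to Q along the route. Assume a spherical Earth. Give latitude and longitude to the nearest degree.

From cos δ = sin φ₁ sin φ₂ + cos φ₁ cos φ₂ cos Δλ, the central angle is δ ≈ 1.911 rad (109.5°).
Interpolate at f = 1/3 with slerp weights a = sin((1−f)δ)/sin δ ≈ 1.014, b = sin(fδ)/sin δ ≈ 0.631.
p = a·p₁ + b·p₂ ≈ (-0.736, -0.359, -0.575); φ = arcsin(p_z) ≈ -35.08°, λ = atan2(p_y, p_x) ≈ -154.01°.

≈ lat -35°, lon -154°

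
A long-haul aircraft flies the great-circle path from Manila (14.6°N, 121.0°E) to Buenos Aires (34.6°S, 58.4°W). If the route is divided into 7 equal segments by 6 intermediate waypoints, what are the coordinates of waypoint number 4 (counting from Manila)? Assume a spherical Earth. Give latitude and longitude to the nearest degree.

≈ 77°S, 115°E

Write both endpoints as unit vectors p₁, p₂ with components (cos φ cos λ, cos φ sin λ, sin φ).
The central angle between the endpoints is δ = arccos(p₁·p₂) ≈ 2.792 rad (160.0°).
Interpolate at f = 4/7 with slerp weights a = sin((1−f)δ)/sin δ ≈ 2.721, b = sin(fδ)/sin δ ≈ 2.922.
p = a·p₁ + b·p₂ ≈ (-0.096, 0.208, -0.973); φ = arcsin(p_z) ≈ -76.75°, λ = atan2(p_y, p_x) ≈ 114.69°.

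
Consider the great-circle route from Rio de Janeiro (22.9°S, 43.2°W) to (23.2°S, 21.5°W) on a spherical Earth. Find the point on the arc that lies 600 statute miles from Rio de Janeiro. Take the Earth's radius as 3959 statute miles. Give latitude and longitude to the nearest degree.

≈ (23°S, 34°W)

From cos δ = sin φ₁ sin φ₂ + cos φ₁ cos φ₂ cos Δλ, the central angle is δ ≈ 0.348 rad (20.0°). The total great-circle distance is δ·R ≈ 0.348 × 3959 ≈ 1379 mi, so the target fraction is f = 600/1379 ≈ 0.435.
Interpolate at f ≈ 0.435 with slerp weights a = sin((1−f)δ)/sin δ ≈ 0.573, b = sin(fδ)/sin δ ≈ 0.442.
p = a·p₁ + b·p₂ ≈ (0.763, -0.510, -0.397); φ = arcsin(p_z) ≈ -23.40°, λ = atan2(p_y, p_x) ≈ -33.77°.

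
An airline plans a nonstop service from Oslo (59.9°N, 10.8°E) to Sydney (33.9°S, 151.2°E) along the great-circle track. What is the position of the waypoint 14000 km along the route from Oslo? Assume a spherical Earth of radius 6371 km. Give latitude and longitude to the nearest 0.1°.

Convert each endpoint to a unit vector on the sphere (x = cos φ cos λ, y = cos φ sin λ, z = sin φ).
The central angle between the endpoints is δ = arccos(p₁·p₂) ≈ 2.504 rad (143.4°). The total great-circle distance is δ·R ≈ 2.504 × 6371 ≈ 15950 km, so the target fraction is f = 14000/15950 ≈ 0.878.
Interpolate at f ≈ 0.878 with slerp weights a = sin((1−f)δ)/sin δ ≈ 0.506, b = sin(fδ)/sin δ ≈ 1.360.
p = a·p₁ + b·p₂ ≈ (-0.740, 0.591, -0.321); φ = arcsin(p_z) ≈ -18.71°, λ = atan2(p_y, p_x) ≈ 141.37°.

≈ 18.7°S, 141.4°E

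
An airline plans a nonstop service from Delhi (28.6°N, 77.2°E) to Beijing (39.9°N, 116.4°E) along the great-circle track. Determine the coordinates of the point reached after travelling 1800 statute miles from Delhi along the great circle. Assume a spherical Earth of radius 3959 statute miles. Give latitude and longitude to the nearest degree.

≈ (38°N, 106°E)

Convert each endpoint to a unit vector on the sphere (x = cos φ cos λ, y = cos φ sin λ, z = sin φ).
The central angle between the endpoints is δ = arccos(p₁·p₂) ≈ 0.593 rad (34.0°). The total great-circle distance is δ·R ≈ 0.593 × 3959 ≈ 2349 mi, so the target fraction is f = 1800/2349 ≈ 0.766.
Interpolate at f ≈ 0.766 with slerp weights a = sin((1−f)δ)/sin δ ≈ 0.247, b = sin(fδ)/sin δ ≈ 0.785.
p = a·p₁ + b·p₂ ≈ (-0.220, 0.751, 0.622); φ = arcsin(p_z) ≈ 38.47°, λ = atan2(p_y, p_x) ≈ 106.30°.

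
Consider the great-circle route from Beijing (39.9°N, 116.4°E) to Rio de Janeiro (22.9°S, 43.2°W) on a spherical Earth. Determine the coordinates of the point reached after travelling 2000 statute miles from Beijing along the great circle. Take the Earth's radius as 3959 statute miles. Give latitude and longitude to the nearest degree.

≈ (52°N, 78°E)

The haversine formula gives a central angle δ ≈ 2.719 rad (155.8°) between the endpoints. The total great-circle distance is δ·R ≈ 2.719 × 3959 ≈ 10764 mi, so the target fraction is f = 2000/10764 ≈ 0.186.
Interpolate at f ≈ 0.186 with slerp weights a = sin((1−f)δ)/sin δ ≈ 1.951, b = sin(fδ)/sin δ ≈ 1.180.
p = a·p₁ + b·p₂ ≈ (0.127, 0.597, 0.792); φ = arcsin(p_z) ≈ 52.41°, λ = atan2(p_y, p_x) ≈ 78.01°.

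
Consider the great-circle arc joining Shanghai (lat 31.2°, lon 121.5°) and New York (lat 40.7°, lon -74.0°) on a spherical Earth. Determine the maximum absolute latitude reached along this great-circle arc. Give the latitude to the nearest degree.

≈ 80°

The great circle lies in the plane with unit normal n̂ = (p₁ × p₂)/|p₁ × p₂|.
Here n̂_z ≈ +0.181; the vertex latitude is φ_max = arccos|n̂_z| ≈ 79.6°.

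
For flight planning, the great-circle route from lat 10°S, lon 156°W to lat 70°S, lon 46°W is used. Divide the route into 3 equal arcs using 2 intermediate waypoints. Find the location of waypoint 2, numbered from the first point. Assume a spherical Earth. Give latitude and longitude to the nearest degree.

From cos δ = sin φ₁ sin φ₂ + cos φ₁ cos φ₂ cos Δλ, the central angle is δ ≈ 1.523 rad (87.3°).
Interpolate at f = 2/3 with slerp weights a = sin((1−f)δ)/sin δ ≈ 0.487, b = sin(fδ)/sin δ ≈ 0.851.
p = a·p₁ + b·p₂ ≈ (-0.236, -0.404, -0.884); φ = arcsin(p_z) ≈ -62.10°, λ = atan2(p_y, p_x) ≈ -120.25°.

≈ lat 62°S, lon 120°W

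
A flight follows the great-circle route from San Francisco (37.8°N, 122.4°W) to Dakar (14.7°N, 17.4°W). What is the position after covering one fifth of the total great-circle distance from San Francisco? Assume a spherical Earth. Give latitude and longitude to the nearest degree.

≈ 42°N, 99°W

Write both endpoints as unit vectors p₁, p₂ with components (cos φ cos λ, cos φ sin λ, sin φ).
The central angle between the endpoints is δ = arccos(p₁·p₂) ≈ 1.613 rad (92.4°).
Interpolate at f = 1/5 with slerp weights a = sin((1−f)δ)/sin δ ≈ 0.962, b = sin(fδ)/sin δ ≈ 0.317.
p = a·p₁ + b·p₂ ≈ (-0.114, -0.733, 0.670); φ = arcsin(p_z) ≈ 42.07°, λ = atan2(p_y, p_x) ≈ -98.86°.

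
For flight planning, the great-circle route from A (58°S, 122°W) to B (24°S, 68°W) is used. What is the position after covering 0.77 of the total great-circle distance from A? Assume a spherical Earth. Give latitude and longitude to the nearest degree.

The haversine formula gives a central angle δ ≈ 0.890 rad (51.0°) between the endpoints.
Interpolate at f = 0.77 with slerp weights a = sin((1−f)δ)/sin δ ≈ 0.262, b = sin(fδ)/sin δ ≈ 0.814.
p = a·p₁ + b·p₂ ≈ (0.205, -0.807, -0.553); φ = arcsin(p_z) ≈ -33.58°, λ = atan2(p_y, p_x) ≈ -75.74°.

≈ (34°S, 76°W)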